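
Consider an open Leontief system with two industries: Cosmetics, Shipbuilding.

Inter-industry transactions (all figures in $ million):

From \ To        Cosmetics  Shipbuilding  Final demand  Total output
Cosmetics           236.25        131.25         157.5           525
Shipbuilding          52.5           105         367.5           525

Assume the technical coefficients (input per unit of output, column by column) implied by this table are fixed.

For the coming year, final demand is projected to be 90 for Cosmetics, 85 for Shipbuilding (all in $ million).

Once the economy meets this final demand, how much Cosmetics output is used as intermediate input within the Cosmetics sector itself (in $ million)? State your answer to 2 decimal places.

Technical coefficients a_ij = z_ij / X_j:
  a_11 = 236.25/525 = 0.45, a_21 = 52.5/525 = 0.10
  a_12 = 131.25/525 = 0.25, a_22 = 105/525 = 0.20
I − A =
  [   0.55    -0.25]
  [  -0.10     0.80]
det(I−A) = (0.55)(0.80) − (-0.25)(-0.10) = 0.4150
adj(I−A) = [[0.80, 0.25], [0.10, 0.55]]
(I − A)⁻¹ = adj(I−A) / det(I−A) ≈
  [   1.9277     0.6024]
  [   0.2410     1.3253]
First solve x = (I − A)⁻¹ d = adj(I−A)·d / det(I−A); in particular x_1 = (0.80·90 + 0.25·85) / 0.4150 = 93.25 / 0.4150 ≈ 224.6988.
Intermediate flow from 1 to 1: z_11 = a_11 · x_1 = 0.45 × 93.25 / 0.4150 = 41.9625 / 0.4150 ≈ 101.11.

z_11 = 101.11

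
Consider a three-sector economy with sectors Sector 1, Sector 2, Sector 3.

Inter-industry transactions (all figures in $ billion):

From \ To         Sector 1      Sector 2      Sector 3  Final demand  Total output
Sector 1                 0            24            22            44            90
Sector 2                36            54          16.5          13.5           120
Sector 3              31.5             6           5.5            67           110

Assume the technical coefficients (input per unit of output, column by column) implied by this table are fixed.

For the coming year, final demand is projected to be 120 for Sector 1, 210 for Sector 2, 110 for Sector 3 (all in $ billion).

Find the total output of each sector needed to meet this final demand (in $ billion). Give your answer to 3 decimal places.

x_1 = 308.808, x_2 = 678.756, x_3 = 265.285

Technical coefficients a_ij = z_ij / X_j:
  a_11 = 0/90 = 0.00, a_21 = 36/90 = 0.40, a_31 = 31.5/90 = 0.35
  a_12 = 24/120 = 0.20, a_22 = 54/120 = 0.45, a_32 = 6/120 = 0.05
  a_13 = 22/110 = 0.20, a_23 = 16.5/110 = 0.15, a_33 = 5.5/110 = 0.05
I − A =
  [   1.00    -0.20    -0.20]
  [  -0.40     0.55    -0.15]
  [  -0.35    -0.05     0.95]
Cofactors of I−A, C_ij = (−1)^(i+j)·(minor ij) (rows/columns in the sector order above):
  C_11 = (0.55)(0.95) − (-0.15)(-0.05) = 0.5150
  C_12 = −[(-0.40)(0.95) − (-0.15)(-0.35)] = 0.4325
  C_13 = (-0.40)(-0.05) − (0.55)(-0.35) = 0.2125
  C_21 = −[(-0.20)(0.95) − (-0.20)(-0.05)] = 0.2000
  C_22 = (1.00)(0.95) − (-0.20)(-0.35) = 0.8800
  C_23 = −[(1.00)(-0.05) − (-0.20)(-0.35)] = 0.1200
  C_31 = (-0.20)(-0.15) − (-0.20)(0.55) = 0.1400
  C_32 = −[(1.00)(-0.15) − (-0.20)(-0.40)] = 0.2300
  C_33 = (1.00)(0.55) − (-0.20)(-0.40) = 0.4700
det(I−A) = Σ_j (I−A)_1j·C_1j = (1.00)(0.5150) + (-0.20)(0.4325) + (-0.20)(0.2125) = 0.3860
adj(I−A) = Cᵀ =
  [ 0.5150   0.2000   0.1400]
  [ 0.4325   0.8800   0.2300]
  [ 0.2125   0.1200   0.4700]
(I − A)⁻¹ = adj(I−A) / det(I−A) ≈
  [   1.3342     0.5181     0.3627]
  [   1.1205     2.2798     0.5959]
  [   0.5505     0.3109     1.2176]
x = (I − A)⁻¹ d = adj(I−A)·d / det(I−A), with det(I−A) = 0.3860:
  x_1 = (0.5150·120 + 0.2000·210 + 0.1400·110) / 0.3860 = 119.20 / 0.3860 ≈ 308.808
  x_2 = (0.4325·120 + 0.8800·210 + 0.2300·110) / 0.3860 = 262.00 / 0.3860 ≈ 678.756
  x_3 = (0.2125·120 + 0.1200·210 + 0.4700·110) / 0.3860 = 102.40 / 0.3860 ≈ 265.285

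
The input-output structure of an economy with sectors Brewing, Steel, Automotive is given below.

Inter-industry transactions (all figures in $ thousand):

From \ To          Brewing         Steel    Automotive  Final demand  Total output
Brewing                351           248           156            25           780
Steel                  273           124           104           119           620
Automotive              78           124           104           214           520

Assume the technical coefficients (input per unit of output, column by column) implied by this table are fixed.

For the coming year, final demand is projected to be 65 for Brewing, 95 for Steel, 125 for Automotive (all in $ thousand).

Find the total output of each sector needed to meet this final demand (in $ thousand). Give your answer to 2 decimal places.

Technical coefficients a_ij = z_ij / X_j:
  a_BB = 351/780 = 0.45, a_SB = 273/780 = 0.35, a_AB = 78/780 = 0.10
  a_BS = 248/620 = 0.40, a_SS = 124/620 = 0.20, a_AS = 124/620 = 0.20
  a_BA = 156/520 = 0.30, a_SA = 104/520 = 0.20, a_AA = 104/520 = 0.20
I − A =
  [   0.55    -0.40    -0.30]
  [  -0.35     0.80    -0.20]
  [  -0.10    -0.20     0.80]
Cofactors of I−A, C_ij = (−1)^(i+j)·(minor ij) (rows/columns in the sector order above):
  C_11 = (0.80)(0.80) − (-0.20)(-0.20) = 0.6000
  C_12 = −[(-0.35)(0.80) − (-0.20)(-0.10)] = 0.3000
  C_13 = (-0.35)(-0.20) − (0.80)(-0.10) = 0.1500
  C_21 = −[(-0.40)(0.80) − (-0.30)(-0.20)] = 0.3800
  C_22 = (0.55)(0.80) − (-0.30)(-0.10) = 0.4100
  C_23 = −[(0.55)(-0.20) − (-0.40)(-0.10)] = 0.1500
  C_31 = (-0.40)(-0.20) − (-0.30)(0.80) = 0.3200
  C_32 = −[(0.55)(-0.20) − (-0.30)(-0.35)] = 0.2150
  C_33 = (0.55)(0.80) − (-0.40)(-0.35) = 0.3000
det(I−A) = Σ_j (I−A)_1j·C_1j = (0.55)(0.6000) + (-0.40)(0.3000) + (-0.30)(0.1500) = 0.1650
adj(I−A) = Cᵀ =
  [ 0.6000   0.3800   0.3200]
  [ 0.3000   0.4100   0.2150]
  [ 0.1500   0.1500   0.3000]
(I − A)⁻¹ = adj(I−A) / det(I−A) ≈
  [   3.6364     2.3030     1.9394]
  [   1.8182     2.4848     1.3030]
  [   0.9091     0.9091     1.8182]
x = (I − A)⁻¹ d = adj(I−A)·d / det(I−A), with det(I−A) = 0.1650:
  x_B = (0.6000·65 + 0.3800·95 + 0.3200·125) / 0.1650 = 115.10 / 0.1650 ≈ 697.58
  x_S = (0.3000·65 + 0.4100·95 + 0.2150·125) / 0.1650 = 85.325 / 0.1650 ≈ 517.12
  x_A = (0.1500·65 + 0.1500·95 + 0.3000·125) / 0.1650 = 61.50 / 0.1650 ≈ 372.73

x_B = 697.58, x_S = 517.12, x_A = 372.73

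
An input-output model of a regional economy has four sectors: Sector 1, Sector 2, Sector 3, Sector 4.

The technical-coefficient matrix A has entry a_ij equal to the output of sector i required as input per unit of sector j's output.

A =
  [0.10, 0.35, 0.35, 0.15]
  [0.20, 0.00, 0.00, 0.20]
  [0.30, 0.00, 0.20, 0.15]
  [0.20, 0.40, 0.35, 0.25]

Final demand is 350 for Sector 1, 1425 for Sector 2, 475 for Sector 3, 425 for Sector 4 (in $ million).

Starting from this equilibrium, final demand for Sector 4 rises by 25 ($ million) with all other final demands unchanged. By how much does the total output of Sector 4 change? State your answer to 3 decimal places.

I − A =
  [   0.90    -0.35    -0.35    -0.15]
  [  -0.20     1.00     0.00    -0.20]
  [  -0.30     0.00     0.80    -0.15]
  [  -0.20    -0.40    -0.35     0.75]
Compute the cofactors C_ij = (−1)^(i+j)·(3×3 minor ij) of I−A; the adjugate is their transpose:
adj(I−A) = Cᵀ =
  [ 0.483500   0.260625   0.311500   0.228500]
  [ 0.162500   0.363750   0.140000   0.157500]
  [ 0.243000   0.161250   0.494500   0.190500]
  [ 0.329000   0.338750   0.388500   0.559000]
det(I−A) = Σ_j (I−A)_1j·C_1j = (0.90)(0.483500) + (-0.35)(0.162500) + (-0.35)(0.243000) + (-0.15)(0.329000) = 0.243875
(I − A)⁻¹ = adj(I−A) / det(I−A) ≈
  [   1.9826     1.0687     1.2773     0.9370]
  [   0.6663     1.4915     0.5741     0.6458]
  [   0.9964     0.6612     2.0277     0.7811]
  [   1.3491     1.3890     1.5930     2.2922]
Δx = (I − A)⁻¹ Δd with Δd having +25 in the Sector 4 component and 0 elsewhere.
So Δx_4 = L_44 · (+25), where L_44 = adj(I−A)_44 / det(I−A) = 0.559000 / 0.243875.
Δx_4 = 0.559000 × (+25) / 0.243875 = 13.975 / 0.243875 ≈ 57.304.

Δx_4 = 57.304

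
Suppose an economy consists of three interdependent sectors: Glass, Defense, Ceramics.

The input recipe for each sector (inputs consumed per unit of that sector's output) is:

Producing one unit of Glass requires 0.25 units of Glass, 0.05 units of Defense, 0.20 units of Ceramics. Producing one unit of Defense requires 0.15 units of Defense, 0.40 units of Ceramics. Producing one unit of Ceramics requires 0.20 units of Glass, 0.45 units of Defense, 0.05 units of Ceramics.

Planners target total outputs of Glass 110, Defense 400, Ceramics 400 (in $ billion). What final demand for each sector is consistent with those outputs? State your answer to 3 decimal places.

I − A =
  [   0.75     0.00    -0.20]
  [  -0.05     0.85    -0.45]
  [  -0.20    -0.40     0.95]
d = (I − A) x:
  d_G = (+0.75)·110 + (+0.00)·400 + (-0.20)·400 = 2.500
  d_D = (-0.05)·110 + (+0.85)·400 + (-0.45)·400 = 154.500
  d_C = (-0.20)·110 + (-0.40)·400 + (+0.95)·400 = 198.000

d_G = 2.500, d_D = 154.500, d_C = 198.000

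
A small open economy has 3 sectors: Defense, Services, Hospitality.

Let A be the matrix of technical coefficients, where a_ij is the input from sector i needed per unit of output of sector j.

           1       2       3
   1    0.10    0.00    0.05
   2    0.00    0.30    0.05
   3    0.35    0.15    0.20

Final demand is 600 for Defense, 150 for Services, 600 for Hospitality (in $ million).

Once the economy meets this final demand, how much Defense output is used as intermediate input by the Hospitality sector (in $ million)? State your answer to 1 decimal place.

I − A =
  [   0.90     0.00    -0.05]
  [   0.00     0.70    -0.05]
  [  -0.35    -0.15     0.80]
Cofactors of I−A, C_ij = (−1)^(i+j)·(minor ij) (rows/columns in the sector order above):
  C_11 = (0.70)(0.80) − (-0.05)(-0.15) = 0.5525
  C_12 = −[(0.00)(0.80) − (-0.05)(-0.35)] = 0.0175
  C_13 = (0.00)(-0.15) − (0.70)(-0.35) = 0.2450
  C_21 = −[(0.00)(0.80) − (-0.05)(-0.15)] = 0.0075
  C_22 = (0.90)(0.80) − (-0.05)(-0.35) = 0.7025
  C_23 = −[(0.90)(-0.15) − (0.00)(-0.35)] = 0.1350
  C_31 = (0.00)(-0.05) − (-0.05)(0.70) = 0.0350
  C_32 = −[(0.90)(-0.05) − (-0.05)(0.00)] = 0.0450
  C_33 = (0.90)(0.70) − (0.00)(0.00) = 0.6300
det(I−A) = Σ_j (I−A)_1j·C_1j = (0.90)(0.5525) + (0.00)(0.0175) + (-0.05)(0.2450) = 0.4850
adj(I−A) = Cᵀ =
  [ 0.5525   0.0075   0.0350]
  [ 0.0175   0.7025   0.0450]
  [ 0.2450   0.1350   0.6300]
(I − A)⁻¹ = adj(I−A) / det(I−A) ≈
  [   1.1392     0.0155     0.0722]
  [   0.0361     1.4485     0.0928]
  [   0.5052     0.2784     1.2990]
First solve x = (I − A)⁻¹ d = adj(I−A)·d / det(I−A); in particular x_3 = (0.2450·600 + 0.1350·150 + 0.6300·600) / 0.4850 = 545.25 / 0.4850 ≈ 1124.227.
Intermediate flow from 1 to 3: z_13 = a_13 · x_3 = 0.05 × 545.25 / 0.4850 = 27.2625 / 0.4850 ≈ 56.2.

z_13 = 56.2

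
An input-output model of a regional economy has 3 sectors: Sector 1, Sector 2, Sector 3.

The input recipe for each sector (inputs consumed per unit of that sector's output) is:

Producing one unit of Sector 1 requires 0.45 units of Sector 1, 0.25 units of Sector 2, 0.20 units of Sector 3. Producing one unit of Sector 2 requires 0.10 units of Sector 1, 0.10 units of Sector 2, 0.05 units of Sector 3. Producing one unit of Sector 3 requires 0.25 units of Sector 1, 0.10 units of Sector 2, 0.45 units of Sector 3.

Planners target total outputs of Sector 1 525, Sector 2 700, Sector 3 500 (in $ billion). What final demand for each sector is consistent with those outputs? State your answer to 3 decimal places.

d_1 = 93.750, d_2 = 448.750, d_3 = 135.000

I − A =
  [   0.55    -0.10    -0.25]
  [  -0.25     0.90    -0.10]
  [  -0.20    -0.05     0.55]
d = (I − A) x:
  d_1 = (+0.55)·525 + (-0.10)·700 + (-0.25)·500 = 93.750
  d_2 = (-0.25)·525 + (+0.90)·700 + (-0.10)·500 = 448.750
  d_3 = (-0.20)·525 + (-0.05)·700 + (+0.55)·500 = 135.000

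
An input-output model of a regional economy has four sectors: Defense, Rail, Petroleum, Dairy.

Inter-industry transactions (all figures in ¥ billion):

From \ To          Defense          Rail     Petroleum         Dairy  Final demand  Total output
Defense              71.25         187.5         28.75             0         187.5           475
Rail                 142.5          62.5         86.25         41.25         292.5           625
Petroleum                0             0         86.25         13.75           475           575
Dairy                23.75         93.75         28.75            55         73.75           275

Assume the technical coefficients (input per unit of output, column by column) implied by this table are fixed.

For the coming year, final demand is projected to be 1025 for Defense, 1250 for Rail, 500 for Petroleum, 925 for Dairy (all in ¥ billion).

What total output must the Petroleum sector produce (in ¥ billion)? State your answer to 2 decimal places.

Technical coefficients a_ij = z_ij / X_j:
  a_11 = 71.25/475 = 0.15, a_21 = 142.5/475 = 0.30, a_31 = 0/475 = 0.00, a_41 = 23.75/475 = 0.05
  a_12 = 187.5/625 = 0.30, a_22 = 62.5/625 = 0.10, a_32 = 0/625 = 0.00, a_42 = 93.75/625 = 0.15
  a_13 = 28.75/575 = 0.05, a_23 = 86.25/575 = 0.15, a_33 = 86.25/575 = 0.15, a_43 = 28.75/575 = 0.05
  a_14 = 0/275 = 0.00, a_24 = 41.25/275 = 0.15, a_34 = 13.75/275 = 0.05, a_44 = 55/275 = 0.20
I − A =
  [   0.85    -0.30    -0.05     0.00]
  [  -0.30     0.90    -0.15    -0.15]
  [   0.00     0.00     0.85    -0.05]
  [  -0.05    -0.15    -0.05     0.80]
Compute the cofactors C_ij = (−1)^(i+j)·(3×3 minor ij) of I−A; the adjugate is their transpose:
adj(I−A) = Cᵀ =
  [ 0.589500   0.203625   0.073125   0.042750]
  [ 0.210000   0.575750   0.120750   0.115500]
  [ 0.004500   0.007125   0.518625   0.033750]
  [ 0.076500   0.121125   0.059625   0.573750]
det(I−A) = Σ_j (I−A)_1j·C_1j = (0.85)(0.589500) + (-0.30)(0.210000) + (-0.05)(0.004500) + (0.00)(0.076500) = 0.43785
(I − A)⁻¹ = adj(I−A) / det(I−A) ≈
  [   1.3464     0.4651     0.1670     0.0976]
  [   0.4796     1.3149     0.2758     0.2638]
  [   0.0103     0.0163     1.1845     0.0771]
  [   0.1747     0.2766     0.1362     1.3104]
x = (I − A)⁻¹ d = adj(I−A)·d / det(I−A), with det(I−A) = 0.43785:
  x_1 = (0.589500·1025 + 0.203625·1250 + 0.073125·500 + 0.042750·925) / 0.43785 = 934.875 / 0.43785 ≈ 2135.15
  x_2 = (0.210000·1025 + 0.575750·1250 + 0.120750·500 + 0.115500·925) / 0.43785 = 1102.15 / 0.43785 ≈ 2517.19
  x_3 = (0.004500·1025 + 0.007125·1250 + 0.518625·500 + 0.033750·925) / 0.43785 = 304.05 / 0.43785 ≈ 694.42
  x_4 = (0.076500·1025 + 0.121125·1250 + 0.059625·500 + 0.573750·925) / 0.43785 = 790.35 / 0.43785 ≈ 1805.07

x_3 = 694.42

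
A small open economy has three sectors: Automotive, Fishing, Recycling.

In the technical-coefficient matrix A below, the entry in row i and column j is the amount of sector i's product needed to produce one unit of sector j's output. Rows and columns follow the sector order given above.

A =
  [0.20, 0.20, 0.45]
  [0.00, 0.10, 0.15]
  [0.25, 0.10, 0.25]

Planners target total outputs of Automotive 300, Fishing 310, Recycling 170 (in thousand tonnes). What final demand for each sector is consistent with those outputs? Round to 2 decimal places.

d_A = 101.50, d_F = 253.50, d_R = 21.50

I − A =
  [   0.80    -0.20    -0.45]
  [   0.00     0.90    -0.15]
  [  -0.25    -0.10     0.75]
d = (I − A) x:
  d_A = (+0.80)·300 + (-0.20)·310 + (-0.45)·170 = 101.50
  d_F = (+0.00)·300 + (+0.90)·310 + (-0.15)·170 = 253.50
  d_R = (-0.25)·300 + (-0.10)·310 + (+0.75)·170 = 21.50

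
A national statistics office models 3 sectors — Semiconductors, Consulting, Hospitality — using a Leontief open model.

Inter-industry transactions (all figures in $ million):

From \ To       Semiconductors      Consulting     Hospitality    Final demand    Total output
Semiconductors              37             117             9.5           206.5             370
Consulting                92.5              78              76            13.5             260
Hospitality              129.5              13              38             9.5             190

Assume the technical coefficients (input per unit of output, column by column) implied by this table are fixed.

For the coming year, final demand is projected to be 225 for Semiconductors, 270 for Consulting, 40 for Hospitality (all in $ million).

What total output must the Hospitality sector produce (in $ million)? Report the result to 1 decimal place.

x_H = 416.4

Technical coefficients a_ij = z_ij / X_j:
  a_SS = 37/370 = 0.10, a_CS = 92.5/370 = 0.25, a_HS = 129.5/370 = 0.35
  a_SC = 117/260 = 0.45, a_CC = 78/260 = 0.30, a_HC = 13/260 = 0.05
  a_SH = 9.5/190 = 0.05, a_CH = 76/190 = 0.40, a_HH = 38/190 = 0.20
I − A =
  [   0.90    -0.45    -0.05]
  [  -0.25     0.70    -0.40]
  [  -0.35    -0.05     0.80]
Cofactors of I−A, C_ij = (−1)^(i+j)·(minor ij) (rows/columns in the sector order above):
  C_11 = (0.70)(0.80) − (-0.40)(-0.05) = 0.5400
  C_12 = −[(-0.25)(0.80) − (-0.40)(-0.35)] = 0.3400
  C_13 = (-0.25)(-0.05) − (0.70)(-0.35) = 0.2575
  C_21 = −[(-0.45)(0.80) − (-0.05)(-0.05)] = 0.3625
  C_22 = (0.90)(0.80) − (-0.05)(-0.35) = 0.7025
  C_23 = −[(0.90)(-0.05) − (-0.45)(-0.35)] = 0.2025
  C_31 = (-0.45)(-0.40) − (-0.05)(0.70) = 0.2150
  C_32 = −[(0.90)(-0.40) − (-0.05)(-0.25)] = 0.3725
  C_33 = (0.90)(0.70) − (-0.45)(-0.25) = 0.5175
det(I−A) = Σ_j (I−A)_1j·C_1j = (0.90)(0.5400) + (-0.45)(0.3400) + (-0.05)(0.2575) = 0.320125
adj(I−A) = Cᵀ =
  [ 0.5400   0.3625   0.2150]
  [ 0.3400   0.7025   0.3725]
  [ 0.2575   0.2025   0.5175]
(I − A)⁻¹ = adj(I−A) / det(I−A) ≈
  [   1.6868     1.1324     0.6716]
  [   1.0621     2.1945     1.1636]
  [   0.8044     0.6326     1.6166]
x = (I − A)⁻¹ d = adj(I−A)·d / det(I−A), with det(I−A) = 0.320125:
  x_S = (0.5400·225 + 0.3625·270 + 0.2150·40) / 0.320125 = 227.975 / 0.320125 ≈ 712.1
  x_C = (0.3400·225 + 0.7025·270 + 0.3725·40) / 0.320125 = 281.075 / 0.320125 ≈ 878.0
  x_H = (0.2575·225 + 0.2025·270 + 0.5175·40) / 0.320125 = 133.3125 / 0.320125 ≈ 416.4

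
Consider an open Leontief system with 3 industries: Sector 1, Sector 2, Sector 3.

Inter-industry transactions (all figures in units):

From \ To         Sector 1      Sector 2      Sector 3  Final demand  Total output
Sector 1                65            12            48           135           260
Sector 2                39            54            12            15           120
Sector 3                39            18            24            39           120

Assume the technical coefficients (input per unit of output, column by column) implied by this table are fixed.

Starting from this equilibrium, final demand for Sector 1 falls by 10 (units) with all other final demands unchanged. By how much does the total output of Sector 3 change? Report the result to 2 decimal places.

Technical coefficients a_ij = z_ij / X_j:
  a_11 = 65/260 = 0.25, a_21 = 39/260 = 0.15, a_31 = 39/260 = 0.15
  a_12 = 12/120 = 0.10, a_22 = 54/120 = 0.45, a_32 = 18/120 = 0.15
  a_13 = 48/120 = 0.40, a_23 = 12/120 = 0.10, a_33 = 24/120 = 0.20
I − A =
  [   0.75    -0.10    -0.40]
  [  -0.15     0.55    -0.10]
  [  -0.15    -0.15     0.80]
Cofactors of I−A, C_ij = (−1)^(i+j)·(minor ij) (rows/columns in the sector order above):
  C_11 = (0.55)(0.80) − (-0.10)(-0.15) = 0.4250
  C_12 = −[(-0.15)(0.80) − (-0.10)(-0.15)] = 0.1350
  C_13 = (-0.15)(-0.15) − (0.55)(-0.15) = 0.1050
  C_21 = −[(-0.10)(0.80) − (-0.40)(-0.15)] = 0.1400
  C_22 = (0.75)(0.80) − (-0.40)(-0.15) = 0.5400
  C_23 = −[(0.75)(-0.15) − (-0.10)(-0.15)] = 0.1275
  C_31 = (-0.10)(-0.10) − (-0.40)(0.55) = 0.2300
  C_32 = −[(0.75)(-0.10) − (-0.40)(-0.15)] = 0.1350
  C_33 = (0.75)(0.55) − (-0.10)(-0.15) = 0.3975
det(I−A) = Σ_j (I−A)_1j·C_1j = (0.75)(0.4250) + (-0.10)(0.1350) + (-0.40)(0.1050) = 0.26325
adj(I−A) = Cᵀ =
  [ 0.4250   0.1400   0.2300]
  [ 0.1350   0.5400   0.1350]
  [ 0.1050   0.1275   0.3975]
(I − A)⁻¹ = adj(I−A) / det(I−A) ≈
  [   1.6144     0.5318     0.8737]
  [   0.5128     2.0513     0.5128]
  [   0.3989     0.4843     1.5100]
Δx = (I − A)⁻¹ Δd with Δd having -10 in the Sector 1 component and 0 elsewhere.
So Δx_3 = L_31 · (-10), where L_31 = adj(I−A)_31 / det(I−A) = 0.1050 / 0.26325.
Δx_3 = 0.1050 × (-10) / 0.26325 = -1.05 / 0.26325 ≈ -3.99.

Δx_3 = -3.99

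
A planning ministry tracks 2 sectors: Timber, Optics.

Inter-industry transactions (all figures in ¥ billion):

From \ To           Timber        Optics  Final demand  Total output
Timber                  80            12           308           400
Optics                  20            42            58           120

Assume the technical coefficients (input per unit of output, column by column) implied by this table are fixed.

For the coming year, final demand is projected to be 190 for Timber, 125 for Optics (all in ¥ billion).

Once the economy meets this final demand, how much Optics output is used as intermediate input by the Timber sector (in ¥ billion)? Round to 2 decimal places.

z_21 = 13.20

Technical coefficients a_ij = z_ij / X_j:
  a_11 = 80/400 = 0.20, a_21 = 20/400 = 0.05
  a_12 = 12/120 = 0.10, a_22 = 42/120 = 0.35
I − A =
  [   0.80    -0.10]
  [  -0.05     0.65]
det(I−A) = (0.80)(0.65) − (-0.10)(-0.05) = 0.5150
adj(I−A) = [[0.65, 0.10], [0.05, 0.80]]
(I − A)⁻¹ = adj(I−A) / det(I−A) ≈
  [   1.2621     0.1942]
  [   0.0971     1.5534]
First solve x = (I − A)⁻¹ d = adj(I−A)·d / det(I−A); in particular x_1 = (0.65·190 + 0.10·125) / 0.5150 = 136.00 / 0.5150 ≈ 264.0777.
Intermediate flow from 2 to 1: z_21 = a_21 · x_1 = 0.05 × 136.00 / 0.5150 = 6.80 / 0.5150 ≈ 13.20.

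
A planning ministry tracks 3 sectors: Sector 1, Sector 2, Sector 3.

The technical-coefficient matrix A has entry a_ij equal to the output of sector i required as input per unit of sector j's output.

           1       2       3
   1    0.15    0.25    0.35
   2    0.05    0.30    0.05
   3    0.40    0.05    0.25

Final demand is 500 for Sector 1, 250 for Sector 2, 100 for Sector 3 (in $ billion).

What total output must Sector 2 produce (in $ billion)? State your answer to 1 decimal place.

I − A =
  [   0.85    -0.25    -0.35]
  [  -0.05     0.70    -0.05]
  [  -0.40    -0.05     0.75]
Cofactors of I−A, C_ij = (−1)^(i+j)·(minor ij) (rows/columns in the sector order above):
  C_11 = (0.70)(0.75) − (-0.05)(-0.05) = 0.5225
  C_12 = −[(-0.05)(0.75) − (-0.05)(-0.40)] = 0.0575
  C_13 = (-0.05)(-0.05) − (0.70)(-0.40) = 0.2825
  C_21 = −[(-0.25)(0.75) − (-0.35)(-0.05)] = 0.2050
  C_22 = (0.85)(0.75) − (-0.35)(-0.40) = 0.4975
  C_23 = −[(0.85)(-0.05) − (-0.25)(-0.40)] = 0.1425
  C_31 = (-0.25)(-0.05) − (-0.35)(0.70) = 0.2575
  C_32 = −[(0.85)(-0.05) − (-0.35)(-0.05)] = 0.0600
  C_33 = (0.85)(0.70) − (-0.25)(-0.05) = 0.5825
det(I−A) = Σ_j (I−A)_1j·C_1j = (0.85)(0.5225) + (-0.25)(0.0575) + (-0.35)(0.2825) = 0.330875
adj(I−A) = Cᵀ =
  [ 0.5225   0.2050   0.2575]
  [ 0.0575   0.4975   0.0600]
  [ 0.2825   0.1425   0.5825]
(I − A)⁻¹ = adj(I−A) / det(I−A) ≈
  [   1.5791     0.6196     0.7782]
  [   0.1738     1.5036     0.1813]
  [   0.8538     0.4307     1.7605]
x = (I − A)⁻¹ d = adj(I−A)·d / det(I−A), with det(I−A) = 0.330875:
  x_1 = (0.5225·500 + 0.2050·250 + 0.2575·100) / 0.330875 = 338.25 / 0.330875 ≈ 1022.3
  x_2 = (0.0575·500 + 0.4975·250 + 0.0600·100) / 0.330875 = 159.125 / 0.330875 ≈ 480.9
  x_3 = (0.2825·500 + 0.1425·250 + 0.5825·100) / 0.330875 = 235.125 / 0.330875 ≈ 710.6

x_2 = 480.9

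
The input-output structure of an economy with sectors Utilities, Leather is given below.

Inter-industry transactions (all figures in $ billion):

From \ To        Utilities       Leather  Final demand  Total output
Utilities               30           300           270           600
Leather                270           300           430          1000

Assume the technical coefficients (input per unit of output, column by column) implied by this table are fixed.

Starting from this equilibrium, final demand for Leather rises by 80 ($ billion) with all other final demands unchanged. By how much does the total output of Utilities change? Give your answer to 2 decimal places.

Δx_1 = 45.28

Technical coefficients a_ij = z_ij / X_j:
  a_11 = 30/600 = 0.05, a_21 = 270/600 = 0.45
  a_12 = 300/1000 = 0.30, a_22 = 300/1000 = 0.30
I − A =
  [   0.95    -0.30]
  [  -0.45     0.70]
det(I−A) = (0.95)(0.70) − (-0.30)(-0.45) = 0.5300
adj(I−A) = [[0.70, 0.30], [0.45, 0.95]]
(I − A)⁻¹ = adj(I−A) / det(I−A) ≈
  [   1.3208     0.5660]
  [   0.8491     1.7925]
Δx = (I − A)⁻¹ Δd with Δd having +80 in the Leather component and 0 elsewhere.
So Δx_1 = L_12 · (+80), where L_12 = adj(I−A)_12 / det(I−A) = 0.30 / 0.5300.
Δx_1 = 0.30 × (+80) / 0.5300 = 24.00 / 0.5300 ≈ 45.28.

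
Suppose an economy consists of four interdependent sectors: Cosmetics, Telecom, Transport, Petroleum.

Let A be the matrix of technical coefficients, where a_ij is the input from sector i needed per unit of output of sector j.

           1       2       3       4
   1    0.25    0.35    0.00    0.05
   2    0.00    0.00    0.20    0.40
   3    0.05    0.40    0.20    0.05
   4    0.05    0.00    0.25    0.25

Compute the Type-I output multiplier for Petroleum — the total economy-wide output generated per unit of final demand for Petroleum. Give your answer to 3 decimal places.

m_4 = 3.124

I − A =
  [   0.75    -0.35     0.00    -0.05]
  [   0.00     1.00    -0.20    -0.40]
  [  -0.05    -0.40     0.80    -0.05]
  [  -0.05     0.00    -0.25     0.75]
Compute the cofactors C_ij = (−1)^(i+j)·(3×3 minor ij) of I−A; the adjugate is their transpose:
adj(I−A) = Cᵀ =
  [ 0.487500   0.210625   0.100000   0.151500]
  [ 0.029000   0.438000   0.187000   0.248000]
  [ 0.048000   0.238000   0.553000   0.167000]
  [ 0.048500   0.093375   0.191000   0.536500]
det(I−A) = Σ_j (I−A)_1j·C_1j = (0.75)(0.487500) + (-0.35)(0.029000) + (0.00)(0.048000) + (-0.05)(0.048500) = 0.35305
(I − A)⁻¹ = adj(I−A) / det(I−A) ≈
  [   1.3808     0.5966     0.2832     0.4291]
  [   0.0821     1.2406     0.5297     0.7025]
  [   0.1360     0.6741     1.5664     0.4730]
  [   0.1374     0.2645     0.5410     1.5196]
The output multiplier for sector j is the column-j sum of the Leontief inverse (I − A)⁻¹ = adj(I−A) / det(I−A).
Column 4 of adj(I−A): (0.151500, 0.248000, 0.167000, 0.536500); det(I−A) = 0.35305.
m_4 = (0.151500 + 0.248000 + 0.167000 + 0.536500) / 0.35305 = 1.103 / 0.35305 ≈ 3.124.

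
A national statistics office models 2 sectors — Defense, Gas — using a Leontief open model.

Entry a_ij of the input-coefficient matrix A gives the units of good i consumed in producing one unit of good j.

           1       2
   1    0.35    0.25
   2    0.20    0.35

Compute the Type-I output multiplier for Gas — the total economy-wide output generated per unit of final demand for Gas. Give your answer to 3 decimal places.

I − A =
  [   0.65    -0.25]
  [  -0.20     0.65]
det(I−A) = (0.65)(0.65) − (-0.25)(-0.20) = 0.3725
adj(I−A) = [[0.65, 0.25], [0.20, 0.65]]
(I − A)⁻¹ = adj(I−A) / det(I−A) ≈
  [   1.7450     0.6711]
  [   0.5369     1.7450]
The output multiplier for sector j is the column-j sum of the Leontief inverse (I − A)⁻¹ = adj(I−A) / det(I−A).
Column 2 of adj(I−A): (0.25, 0.65); det(I−A) = 0.3725.
m_2 = (0.25 + 0.65) / 0.3725 = 0.90 / 0.3725 ≈ 2.416.

m_2 = 2.416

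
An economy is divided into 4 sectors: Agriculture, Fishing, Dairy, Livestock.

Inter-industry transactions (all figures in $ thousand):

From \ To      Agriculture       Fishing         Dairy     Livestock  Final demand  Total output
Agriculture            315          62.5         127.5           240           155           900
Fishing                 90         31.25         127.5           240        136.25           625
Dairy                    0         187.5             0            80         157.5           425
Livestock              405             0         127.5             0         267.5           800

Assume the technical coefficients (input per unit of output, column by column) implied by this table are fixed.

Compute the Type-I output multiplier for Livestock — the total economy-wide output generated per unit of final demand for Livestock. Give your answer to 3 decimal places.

m_L = 3.652

Technical coefficients a_ij = z_ij / X_j:
  a_AA = 315/900 = 0.35, a_FA = 90/900 = 0.10, a_DA = 0/900 = 0.00, a_LA = 405/900 = 0.45
  a_AF = 62.5/625 = 0.10, a_FF = 31.25/625 = 0.05, a_DF = 187.5/625 = 0.30, a_LF = 0/625 = 0.00
  a_AD = 127.5/425 = 0.30, a_FD = 127.5/425 = 0.30, a_DD = 0/425 = 0.00, a_LD = 127.5/425 = 0.30
  a_AL = 240/800 = 0.30, a_FL = 240/800 = 0.30, a_DL = 80/800 = 0.10, a_LL = 0/800 = 0.00
I − A =
  [   0.65    -0.10    -0.30    -0.30]
  [  -0.10     0.95    -0.30    -0.30]
  [   0.00    -0.30     1.00    -0.10]
  [  -0.45     0.00    -0.30     1.00]
Compute the cofactors C_ij = (−1)^(i+j)·(3×3 minor ij) of I−A; the adjugate is their transpose:
adj(I−A) = Cᵀ =
  [ 0.80450   0.21400   0.40950   0.34650]
  [ 0.24550   0.48200   0.29250   0.24750]
  [ 0.11325   0.15900   0.46575   0.12825]
  [ 0.39600   0.14400   0.32400   0.54000]
det(I−A) = Σ_j (I−A)_1j·C_1j = (0.65)(0.80450) + (-0.10)(0.24550) + (-0.30)(0.11325) + (-0.30)(0.39600) = 0.3456
(I − A)⁻¹ = adj(I−A) / det(I−A) ≈
  [   2.3278     0.6192     1.1849     1.0026]
  [   0.7104     1.3947     0.8464     0.7161]
  [   0.3277     0.4601     1.3477     0.3711]
  [   1.1458     0.4167     0.9375     1.5625]
The output multiplier for sector j is the column-j sum of the Leontief inverse (I − A)⁻¹ = adj(I−A) / det(I−A).
Column L of adj(I−A): (0.34650, 0.24750, 0.12825, 0.54000); det(I−A) = 0.3456.
m_L = (0.34650 + 0.24750 + 0.12825 + 0.54000) / 0.3456 = 1.26225 / 0.3456 ≈ 3.652.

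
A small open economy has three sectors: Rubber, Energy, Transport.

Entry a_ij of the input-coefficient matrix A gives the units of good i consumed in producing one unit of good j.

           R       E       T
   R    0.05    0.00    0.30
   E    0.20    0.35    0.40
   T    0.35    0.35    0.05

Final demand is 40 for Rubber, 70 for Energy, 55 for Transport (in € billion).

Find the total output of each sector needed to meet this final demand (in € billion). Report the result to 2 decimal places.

I − A =
  [   0.95     0.00    -0.30]
  [  -0.20     0.65    -0.40]
  [  -0.35    -0.35     0.95]
Cofactors of I−A, C_ij = (−1)^(i+j)·(minor ij) (rows/columns in the sector order above):
  C_11 = (0.65)(0.95) − (-0.40)(-0.35) = 0.4775
  C_12 = −[(-0.20)(0.95) − (-0.40)(-0.35)] = 0.3300
  C_13 = (-0.20)(-0.35) − (0.65)(-0.35) = 0.2975
  C_21 = −[(0.00)(0.95) − (-0.30)(-0.35)] = 0.1050
  C_22 = (0.95)(0.95) − (-0.30)(-0.35) = 0.7975
  C_23 = −[(0.95)(-0.35) − (0.00)(-0.35)] = 0.3325
  C_31 = (0.00)(-0.40) − (-0.30)(0.65) = 0.1950
  C_32 = −[(0.95)(-0.40) − (-0.30)(-0.20)] = 0.4400
  C_33 = (0.95)(0.65) − (0.00)(-0.20) = 0.6175
det(I−A) = Σ_j (I−A)_1j·C_1j = (0.95)(0.4775) + (0.00)(0.3300) + (-0.30)(0.2975) = 0.364375
adj(I−A) = Cᵀ =
  [ 0.4775   0.1050   0.1950]
  [ 0.3300   0.7975   0.4400]
  [ 0.2975   0.3325   0.6175]
(I − A)⁻¹ = adj(I−A) / det(I−A) ≈
  [   1.3105     0.2882     0.5352]
  [   0.9057     2.1887     1.2075]
  [   0.8165     0.9125     1.6947]
x = (I − A)⁻¹ d = adj(I−A)·d / det(I−A), with det(I−A) = 0.364375:
  x_R = (0.4775·40 + 0.1050·70 + 0.1950·55) / 0.364375 = 37.175 / 0.364375 ≈ 102.02
  x_E = (0.3300·40 + 0.7975·70 + 0.4400·55) / 0.364375 = 93.225 / 0.364375 ≈ 255.85
  x_T = (0.2975·40 + 0.3325·70 + 0.6175·55) / 0.364375 = 69.1375 / 0.364375 ≈ 189.74

x_R = 102.02, x_E = 255.85, x_T = 189.74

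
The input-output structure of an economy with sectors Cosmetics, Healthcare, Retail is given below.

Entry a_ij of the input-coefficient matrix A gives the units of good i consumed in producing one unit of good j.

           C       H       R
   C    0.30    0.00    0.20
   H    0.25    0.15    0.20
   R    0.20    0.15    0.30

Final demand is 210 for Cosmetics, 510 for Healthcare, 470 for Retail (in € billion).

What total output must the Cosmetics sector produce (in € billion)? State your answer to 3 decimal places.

x_C = 604.096

I − A =
  [   0.70     0.00    -0.20]
  [  -0.25     0.85    -0.20]
  [  -0.20    -0.15     0.70]
Cofactors of I−A, C_ij = (−1)^(i+j)·(minor ij) (rows/columns in the sector order above):
  C_11 = (0.85)(0.70) − (-0.20)(-0.15) = 0.5650
  C_12 = −[(-0.25)(0.70) − (-0.20)(-0.20)] = 0.2150
  C_13 = (-0.25)(-0.15) − (0.85)(-0.20) = 0.2075
  C_21 = −[(0.00)(0.70) − (-0.20)(-0.15)] = 0.0300
  C_22 = (0.70)(0.70) − (-0.20)(-0.20) = 0.4500
  C_23 = −[(0.70)(-0.15) − (0.00)(-0.20)] = 0.1050
  C_31 = (0.00)(-0.20) − (-0.20)(0.85) = 0.1700
  C_32 = −[(0.70)(-0.20) − (-0.20)(-0.25)] = 0.1900
  C_33 = (0.70)(0.85) − (0.00)(-0.25) = 0.5950
det(I−A) = Σ_j (I−A)_1j·C_1j = (0.70)(0.5650) + (0.00)(0.2150) + (-0.20)(0.2075) = 0.3540
adj(I−A) = Cᵀ =
  [ 0.5650   0.0300   0.1700]
  [ 0.2150   0.4500   0.1900]
  [ 0.2075   0.1050   0.5950]
(I − A)⁻¹ = adj(I−A) / det(I−A) ≈
  [   1.5960     0.0847     0.4802]
  [   0.6073     1.2712     0.5367]
  [   0.5862     0.2966     1.6808]
x = (I − A)⁻¹ d = adj(I−A)·d / det(I−A), with det(I−A) = 0.3540:
  x_C = (0.5650·210 + 0.0300·510 + 0.1700·470) / 0.3540 = 213.85 / 0.3540 ≈ 604.096
  x_H = (0.2150·210 + 0.4500·510 + 0.1900·470) / 0.3540 = 363.95 / 0.3540 ≈ 1028.107
  x_R = (0.2075·210 + 0.1050·510 + 0.5950·470) / 0.3540 = 376.775 / 0.3540 ≈ 1064.336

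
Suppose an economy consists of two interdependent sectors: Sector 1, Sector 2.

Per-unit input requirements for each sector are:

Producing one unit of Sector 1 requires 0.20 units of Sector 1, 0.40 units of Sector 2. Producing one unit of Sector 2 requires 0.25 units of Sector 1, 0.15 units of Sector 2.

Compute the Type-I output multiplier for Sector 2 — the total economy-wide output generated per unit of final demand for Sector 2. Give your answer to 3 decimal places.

I − A =
  [   0.80    -0.25]
  [  -0.40     0.85]
det(I−A) = (0.80)(0.85) − (-0.25)(-0.40) = 0.5800
adj(I−A) = [[0.85, 0.25], [0.40, 0.80]]
(I − A)⁻¹ = adj(I−A) / det(I−A) ≈
  [   1.4655     0.4310]
  [   0.6897     1.3793]
The output multiplier for sector j is the column-j sum of the Leontief inverse (I − A)⁻¹ = adj(I−A) / det(I−A).
Column 2 of adj(I−A): (0.25, 0.80); det(I−A) = 0.5800.
m_2 = (0.25 + 0.80) / 0.5800 = 1.05 / 0.5800 ≈ 1.810.

m_2 = 1.810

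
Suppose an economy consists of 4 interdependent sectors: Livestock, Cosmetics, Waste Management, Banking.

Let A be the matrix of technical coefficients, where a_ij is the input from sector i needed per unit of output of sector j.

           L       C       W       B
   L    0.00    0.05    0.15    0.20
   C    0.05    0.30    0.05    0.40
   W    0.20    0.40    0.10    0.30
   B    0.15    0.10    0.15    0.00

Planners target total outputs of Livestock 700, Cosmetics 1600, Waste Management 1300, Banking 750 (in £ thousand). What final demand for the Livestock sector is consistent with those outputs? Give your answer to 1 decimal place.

I − A =
  [   1.00    -0.05    -0.15    -0.20]
  [  -0.05     0.70    -0.05    -0.40]
  [  -0.20    -0.40     0.90    -0.30]
  [  -0.15    -0.10    -0.15     1.00]
d = (I − A) x:
  d_L = (+1.00)·700 + (-0.05)·1600 + (-0.15)·1300 + (-0.20)·750 = 275.0
  d_C = (-0.05)·700 + (+0.70)·1600 + (-0.05)·1300 + (-0.40)·750 = 720.0
  d_W = (-0.20)·700 + (-0.40)·1600 + (+0.90)·1300 + (-0.30)·750 = 165.0
  d_B = (-0.15)·700 + (-0.10)·1600 + (-0.15)·1300 + (+1.00)·750 = 290.0

d_L = 275.0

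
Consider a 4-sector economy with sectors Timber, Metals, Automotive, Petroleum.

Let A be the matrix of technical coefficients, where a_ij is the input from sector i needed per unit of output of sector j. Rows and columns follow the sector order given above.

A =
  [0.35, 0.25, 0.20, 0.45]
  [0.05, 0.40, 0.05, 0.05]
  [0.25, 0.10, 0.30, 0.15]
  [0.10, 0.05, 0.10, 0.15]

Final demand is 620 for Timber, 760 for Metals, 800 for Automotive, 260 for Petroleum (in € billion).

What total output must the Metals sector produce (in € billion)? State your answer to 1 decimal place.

I − A =
  [   0.65    -0.25    -0.20    -0.45]
  [  -0.05     0.60    -0.05    -0.05]
  [  -0.25    -0.10     0.70    -0.15]
  [  -0.10    -0.05    -0.10     0.85]
Compute the cofactors C_ij = (−1)^(i+j)·(3×3 minor ij) of I−A; the adjugate is their transpose:
adj(I−A) = Cᵀ =
  [ 0.341125   0.183750   0.141500   0.216375]
  [ 0.045125   0.288750   0.040375   0.048000]
  [ 0.141000   0.118125   0.289875   0.132750]
  [ 0.059375   0.052500   0.053125   0.226875]
det(I−A) = Σ_j (I−A)_1j·C_1j = (0.65)(0.341125) + (-0.25)(0.045125) + (-0.20)(0.141000) + (-0.45)(0.059375) = 0.15553125
(I − A)⁻¹ = adj(I−A) / det(I−A) ≈
  [   2.1933     1.1814     0.9098     1.3912]
  [   0.2901     1.8565     0.2596     0.3086]
  [   0.9066     0.7595     1.8638     0.8535]
  [   0.3818     0.3376     0.3416     1.4587]
x = (I − A)⁻¹ d = adj(I−A)·d / det(I−A), with det(I−A) = 0.15553125:
  x_T = (0.341125·620 + 0.183750·760 + 0.141500·800 + 0.216375·260) / 0.15553125 = 520.605 / 0.15553125 ≈ 3347.3
  x_M = (0.045125·620 + 0.288750·760 + 0.040375·800 + 0.048000·260) / 0.15553125 = 292.2075 / 0.15553125 ≈ 1878.8
  x_A = (0.141000·620 + 0.118125·760 + 0.289875·800 + 0.132750·260) / 0.15553125 = 443.61 / 0.15553125 ≈ 2852.2
  x_P = (0.059375·620 + 0.052500·760 + 0.053125·800 + 0.226875·260) / 0.15553125 = 178.20 / 0.15553125 ≈ 1145.8

x_M = 1878.8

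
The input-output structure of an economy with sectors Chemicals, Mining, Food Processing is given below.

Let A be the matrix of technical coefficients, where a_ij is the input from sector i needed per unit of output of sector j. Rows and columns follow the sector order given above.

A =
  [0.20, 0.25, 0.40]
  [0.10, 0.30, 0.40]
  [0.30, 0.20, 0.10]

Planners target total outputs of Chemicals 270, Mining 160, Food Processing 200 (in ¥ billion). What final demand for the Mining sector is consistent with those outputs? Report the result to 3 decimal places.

I − A =
  [   0.80    -0.25    -0.40]
  [  -0.10     0.70    -0.40]
  [  -0.30    -0.20     0.90]
d = (I − A) x:
  d_C = (+0.80)·270 + (-0.25)·160 + (-0.40)·200 = 96.000
  d_M = (-0.10)·270 + (+0.70)·160 + (-0.40)·200 = 5.000
  d_F = (-0.30)·270 + (-0.20)·160 + (+0.90)·200 = 67.000

d_M = 5.000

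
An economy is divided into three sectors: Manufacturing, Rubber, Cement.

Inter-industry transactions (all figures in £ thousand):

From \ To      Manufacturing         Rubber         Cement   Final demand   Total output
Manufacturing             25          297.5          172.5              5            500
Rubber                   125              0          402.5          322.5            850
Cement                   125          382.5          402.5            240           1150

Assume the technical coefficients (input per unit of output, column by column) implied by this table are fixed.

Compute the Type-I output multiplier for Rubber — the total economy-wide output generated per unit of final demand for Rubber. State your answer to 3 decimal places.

m_R = 4.264

Technical coefficients a_ij = z_ij / X_j:
  a_MM = 25/500 = 0.05, a_RM = 125/500 = 0.25, a_CM = 125/500 = 0.25
  a_MR = 297.5/850 = 0.35, a_RR = 0/850 = 0.00, a_CR = 382.5/850 = 0.45
  a_MC = 172.5/1150 = 0.15, a_RC = 402.5/1150 = 0.35, a_CC = 402.5/1150 = 0.35
I − A =
  [   0.95    -0.35    -0.15]
  [  -0.25     1.00    -0.35]
  [  -0.25    -0.45     0.65]
Cofactors of I−A, C_ij = (−1)^(i+j)·(minor ij) (rows/columns in the sector order above):
  C_11 = (1.00)(0.65) − (-0.35)(-0.45) = 0.4925
  C_12 = −[(-0.25)(0.65) − (-0.35)(-0.25)] = 0.2500
  C_13 = (-0.25)(-0.45) − (1.00)(-0.25) = 0.3625
  C_21 = −[(-0.35)(0.65) − (-0.15)(-0.45)] = 0.2950
  C_22 = (0.95)(0.65) − (-0.15)(-0.25) = 0.5800
  C_23 = −[(0.95)(-0.45) − (-0.35)(-0.25)] = 0.5150
  C_31 = (-0.35)(-0.35) − (-0.15)(1.00) = 0.2725
  C_32 = −[(0.95)(-0.35) − (-0.15)(-0.25)] = 0.3700
  C_33 = (0.95)(1.00) − (-0.35)(-0.25) = 0.8625
det(I−A) = Σ_j (I−A)_1j·C_1j = (0.95)(0.4925) + (-0.35)(0.2500) + (-0.15)(0.3625) = 0.3260
adj(I−A) = Cᵀ =
  [ 0.4925   0.2950   0.2725]
  [ 0.2500   0.5800   0.3700]
  [ 0.3625   0.5150   0.8625]
(I − A)⁻¹ = adj(I−A) / det(I−A) ≈
  [   1.5107     0.9049     0.8359]
  [   0.7669     1.7791     1.1350]
  [   1.1120     1.5798     2.6457]
The output multiplier for sector j is the column-j sum of the Leontief inverse (I − A)⁻¹ = adj(I−A) / det(I−A).
Column R of adj(I−A): (0.2950, 0.5800, 0.5150); det(I−A) = 0.3260.
m_R = (0.2950 + 0.5800 + 0.5150) / 0.3260 = 1.39 / 0.3260 ≈ 4.264.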